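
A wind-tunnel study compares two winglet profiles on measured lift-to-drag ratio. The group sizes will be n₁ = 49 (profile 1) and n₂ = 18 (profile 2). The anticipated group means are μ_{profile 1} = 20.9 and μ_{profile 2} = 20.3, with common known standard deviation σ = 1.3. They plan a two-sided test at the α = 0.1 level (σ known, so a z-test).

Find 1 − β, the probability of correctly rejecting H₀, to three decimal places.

Power ≈ 0.512

Standardized effect: d = |μ_{profile 1} − μ_{profile 2}| / σ = |20.9 − 20.3| / 1.3 = 0.4615
Noncentrality parameter: δ = d / √(1/n₁ + 1/n₂) = 0.4615 / √(1/49 + 1/18) = 1.6746
Critical value for a two-sided test at α = 0.1: z_{α/2} = 1.645.
Power = Φ(δ − 1.645) + Φ(−δ − 1.645) = Φ(0.030) + Φ(-3.319) = 0.5119 + 0.0005 = 0.5123.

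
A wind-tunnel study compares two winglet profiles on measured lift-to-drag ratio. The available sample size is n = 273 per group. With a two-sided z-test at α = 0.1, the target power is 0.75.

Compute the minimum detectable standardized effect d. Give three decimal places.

d ≈ 0.199

Required noncentrality: δ = z_{0.05} + z_{0.25} = 1.645 + 0.674 = 2.319.
(Lower-tail contribution to power is negligible for δ > 0.)
δ = d·√(n/2) ⇒ d = δ/√(n/2) = 2.319/√(273/2) = 0.1985.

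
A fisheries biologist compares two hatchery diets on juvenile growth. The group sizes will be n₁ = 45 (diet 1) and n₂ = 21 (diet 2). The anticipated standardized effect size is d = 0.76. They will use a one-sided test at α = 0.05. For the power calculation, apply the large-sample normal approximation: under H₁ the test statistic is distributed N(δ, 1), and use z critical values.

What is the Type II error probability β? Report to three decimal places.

Noncentrality parameter: δ = d / √(1/n₁ + 1/n₂) = 0.76 / √(1/45 + 1/21) = 2.8758
Critical value for a one-sided test at α = 0.05: z_α = 1.645.
Power = P(Z > 1.645 − δ) = Φ(1.231) = 0.8908.
Type II error: β = 1 − power = 1 − 0.8908 = 0.1092.

β ≈ 0.109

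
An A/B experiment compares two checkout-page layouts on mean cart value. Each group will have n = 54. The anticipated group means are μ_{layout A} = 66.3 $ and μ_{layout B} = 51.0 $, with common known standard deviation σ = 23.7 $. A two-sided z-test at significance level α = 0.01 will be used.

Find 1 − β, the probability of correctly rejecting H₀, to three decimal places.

Power ≈ 0.782

Standardized effect: d = |μ_{layout A} − μ_{layout B}| / σ = |66.3 − 51.0| / 23.7 = 0.6456
Noncentrality parameter: δ = d·√(n/2) = 0.6456 × √(54/2) = 3.3545
Two-sided α = 0.01 → critical value z_{0.005} = 2.576.
Power = Φ(δ − 2.576) + Φ(−δ − 2.576) = Φ(0.779) + Φ(-5.930) = 0.7819 + 0.0000 = 0.7819.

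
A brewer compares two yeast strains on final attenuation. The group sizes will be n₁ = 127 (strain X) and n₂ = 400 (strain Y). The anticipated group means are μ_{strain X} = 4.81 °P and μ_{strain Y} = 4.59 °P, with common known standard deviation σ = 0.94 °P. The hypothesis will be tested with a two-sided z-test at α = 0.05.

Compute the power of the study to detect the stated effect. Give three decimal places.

Standardized effect: d = |μ_{strain X} − μ_{strain Y}| / σ = |4.81 − 4.59| / 0.94 = 0.2340
Noncentrality parameter: δ = d / √(1/n₁ + 1/n₂) = 0.2340 / √(1/127 + 1/400) = 2.2978
Critical value for a two-sided test at α = 0.05: z_{α/2} = 1.960.
Power = Φ(δ − 1.960) + Φ(−δ − 1.960) = Φ(0.338) + Φ(-4.258) = 0.6323 + 0.0000 = 0.6323.

Power ≈ 0.632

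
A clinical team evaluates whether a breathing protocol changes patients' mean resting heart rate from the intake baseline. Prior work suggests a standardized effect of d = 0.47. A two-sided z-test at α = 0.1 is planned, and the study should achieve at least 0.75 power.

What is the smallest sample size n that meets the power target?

n = 25

For power 0.75 need Φ(δ − z_{0.05}) = 0.75, so δ = z_{0.05} + z_{0.25} = 1.645 + 0.674 = 2.319.
(For δ > 0 the lower-tail rejection region contributes negligibly to power, so the one-term inversion is standard.)
δ = d·√n ⇒ n = (δ/d)² = (2.319 / 0.47)² = 24.35.
Round up to the next whole unit.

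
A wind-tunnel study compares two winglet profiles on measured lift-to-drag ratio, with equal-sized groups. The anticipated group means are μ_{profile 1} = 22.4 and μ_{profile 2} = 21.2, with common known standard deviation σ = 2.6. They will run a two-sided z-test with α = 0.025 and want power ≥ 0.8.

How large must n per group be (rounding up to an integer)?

n = 90 per group

Standardized effect: d = |μ_{profile 1} − μ_{profile 2}| / σ = |22.4 − 21.2| / 2.6 = 0.4615
Set Φ(δ − 2.241) = 0.8; then δ − 2.241 = Φ⁻¹(0.8) = 0.842, giving δ = 3.083.
(The Φ(−δ − z_{α/2}) term is vanishingly small for δ > 0 and is dropped in the standard sample-size formula.)
δ = d·√(n/2) ⇒ n = 2(δ/d)² = 2 × (3.083 / 0.4615)² = 89.24.
Round up to the next whole unit.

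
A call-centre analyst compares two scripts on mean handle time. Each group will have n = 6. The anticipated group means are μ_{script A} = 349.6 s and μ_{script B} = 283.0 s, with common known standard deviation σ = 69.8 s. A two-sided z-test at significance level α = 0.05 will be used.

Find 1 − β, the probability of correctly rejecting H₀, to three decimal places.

Power ≈ 0.379

Standardized effect: d = |μ_{script A} − μ_{script B}| / σ = |349.6 − 283.0| / 69.8 = 0.9542
Noncentrality parameter: δ = d·√(n/2) = 0.9542 × √(6/2) = 1.6526
Critical value for a two-sided test at α = 0.05: z_{α/2} = 1.960.
Power = Φ(δ − 1.960) + Φ(−δ − 1.960) = Φ(-0.307) + Φ(-3.613) = 0.3793 + 0.0002 = 0.3795.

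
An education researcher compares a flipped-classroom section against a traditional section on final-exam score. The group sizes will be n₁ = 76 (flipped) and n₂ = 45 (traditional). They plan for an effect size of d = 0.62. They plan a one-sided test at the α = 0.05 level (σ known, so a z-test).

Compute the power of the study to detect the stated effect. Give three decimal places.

Power ≈ 0.951

Noncentrality parameter: δ = d / √(1/n₁ + 1/n₂) = 0.62 / √(1/76 + 1/45) = 3.2962
One-sided α = 0.05 → critical value z_{0.05} = 1.645.
Power = Φ(δ − 1.645) = Φ(1.651) = 0.9507.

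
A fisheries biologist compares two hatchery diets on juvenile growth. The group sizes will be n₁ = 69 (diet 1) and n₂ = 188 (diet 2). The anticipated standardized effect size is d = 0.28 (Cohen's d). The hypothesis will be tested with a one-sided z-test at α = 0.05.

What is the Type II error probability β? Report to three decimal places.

Noncentrality parameter: δ = d / √(1/n₁ + 1/n₂) = 0.28 / √(1/69 + 1/188) = 1.9893
Critical value for a one-sided test at α = 0.05: z_α = 1.645.
Power = P(Z > 1.645 − δ) = Φ(0.344) = 0.6347.
Type II error: β = 1 − power = 1 − 0.6347 = 0.3653.

β ≈ 0.365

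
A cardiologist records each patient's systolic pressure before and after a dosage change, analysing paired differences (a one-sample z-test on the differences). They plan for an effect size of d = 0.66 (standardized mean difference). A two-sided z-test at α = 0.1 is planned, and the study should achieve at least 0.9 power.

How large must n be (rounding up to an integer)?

Set Φ(δ − 1.645) = 0.9; then δ − 1.645 = Φ⁻¹(0.9) = 1.282, giving δ = 2.926.
(Ignoring the negligible lower-tail rejection probability gives the usual closed-form inversion.)
δ = d·√n ⇒ n = (δ/d)² = (2.926 / 0.66)² = 19.66.
Rounding up, n = 20.

n = 20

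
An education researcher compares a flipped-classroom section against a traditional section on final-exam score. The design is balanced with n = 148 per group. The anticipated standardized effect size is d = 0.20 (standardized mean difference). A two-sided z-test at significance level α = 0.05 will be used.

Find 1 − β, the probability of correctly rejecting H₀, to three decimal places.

Power ≈ 0.405

Noncentrality parameter: δ = d·√(n/2) = 0.20 × √(148/2) = 1.7205
Critical value for a two-sided test at α = 0.05: z_{α/2} = 1.960.
Power = Φ(δ − 1.960) + Φ(−δ − 1.960) = Φ(-0.239) + Φ(-3.680) = 0.4054 + 0.0001 = 0.4055.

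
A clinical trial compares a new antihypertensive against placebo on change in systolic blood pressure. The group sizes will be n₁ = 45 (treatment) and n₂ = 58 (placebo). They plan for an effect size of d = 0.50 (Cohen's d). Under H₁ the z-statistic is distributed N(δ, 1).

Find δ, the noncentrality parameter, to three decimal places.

δ = d / √(1/n₁ + 1/n₂) = 0.50 / √(1/45 + 1/58) = 2.5169

δ ≈ 2.517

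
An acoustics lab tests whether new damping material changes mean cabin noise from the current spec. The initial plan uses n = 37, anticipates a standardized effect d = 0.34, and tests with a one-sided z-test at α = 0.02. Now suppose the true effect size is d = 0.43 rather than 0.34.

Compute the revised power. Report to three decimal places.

Power ≈ 0.713

With d = 0.43: δ = d·√n = 0.43 × √37 = 2.6156. Critical value z_{0.02} = 2.054.
Revised power = Φ(δ − 2.054) = Φ(0.562) = 0.7129.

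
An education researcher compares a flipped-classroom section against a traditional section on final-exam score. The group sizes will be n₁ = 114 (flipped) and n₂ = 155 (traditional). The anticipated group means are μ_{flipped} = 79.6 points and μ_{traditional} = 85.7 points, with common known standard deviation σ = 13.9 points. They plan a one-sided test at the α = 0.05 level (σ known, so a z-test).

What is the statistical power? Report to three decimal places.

Power ≈ 0.972

Standardized effect: d = |μ_{flipped} − μ_{traditional}| / σ = |79.6 − 85.7| / 13.9 = 0.4388
Noncentrality parameter: δ = d / √(1/n₁ + 1/n₂) = 0.4388 / √(1/114 + 1/155) = 3.5568
Critical value for a one-sided test at α = 0.05: z_α = 1.645.
Power = Φ(δ − 1.645) = Φ(1.912) = 0.9721.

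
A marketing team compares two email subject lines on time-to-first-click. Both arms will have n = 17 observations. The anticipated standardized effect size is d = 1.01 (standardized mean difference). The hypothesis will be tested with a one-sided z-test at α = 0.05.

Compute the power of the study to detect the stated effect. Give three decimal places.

Noncentrality parameter: δ = d·√(n/2) = 1.01 × √(17/2) = 2.9446
One-sided α = 0.05 → critical value z_{0.05} = 1.645.
Power = P(Z > 1.645 − δ) = Φ(1.300) = 0.9032.

Power ≈ 0.903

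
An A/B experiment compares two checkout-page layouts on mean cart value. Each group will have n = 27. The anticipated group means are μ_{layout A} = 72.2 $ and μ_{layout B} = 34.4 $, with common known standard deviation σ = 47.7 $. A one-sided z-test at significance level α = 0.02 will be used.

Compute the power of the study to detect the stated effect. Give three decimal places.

Standardized effect: d = |μ_{layout A} − μ_{layout B}| / σ = |72.2 − 34.4| / 47.7 = 0.7925
Noncentrality parameter: δ = d·√(n/2) = 0.7925 × √(27/2) = 2.9117
One-sided α = 0.02 → critical value z_{0.02} = 2.054.
Power = P(Z > 2.054 − δ) = Φ(0.858) = 0.8045.

Power ≈ 0.805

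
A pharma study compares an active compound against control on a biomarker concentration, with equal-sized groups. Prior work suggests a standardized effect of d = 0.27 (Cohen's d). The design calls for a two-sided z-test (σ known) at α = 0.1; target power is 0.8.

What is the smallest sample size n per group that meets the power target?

Set Φ(δ − 1.645) = 0.8; then δ − 1.645 = Φ⁻¹(0.8) = 0.842, giving δ = 2.486.
(For δ > 0 the lower-tail rejection region contributes negligibly to power, so the one-term inversion is standard.)
δ = d·√(n/2) ⇒ n = 2(δ/d)² = 2 × (2.486 / 0.27)² = 169.62.
Rounding up, n = 170 per group.

n = 170 per group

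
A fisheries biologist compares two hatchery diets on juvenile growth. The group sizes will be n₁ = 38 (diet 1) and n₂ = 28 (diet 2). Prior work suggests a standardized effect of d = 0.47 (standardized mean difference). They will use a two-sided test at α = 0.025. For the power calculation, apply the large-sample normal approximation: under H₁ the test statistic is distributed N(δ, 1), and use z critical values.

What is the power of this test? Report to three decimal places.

Power ≈ 0.362

Noncentrality parameter: δ = d / √(1/n₁ + 1/n₂) = 0.47 / √(1/38 + 1/28) = 1.8871
Critical value for a two-sided test at α = 0.025: z_{α/2} = 2.241.
Power = Φ(δ − 2.241) + Φ(−δ − 2.241) = Φ(-0.354) + Φ(-4.129) = 0.3616 + 0.0000 = 0.3616.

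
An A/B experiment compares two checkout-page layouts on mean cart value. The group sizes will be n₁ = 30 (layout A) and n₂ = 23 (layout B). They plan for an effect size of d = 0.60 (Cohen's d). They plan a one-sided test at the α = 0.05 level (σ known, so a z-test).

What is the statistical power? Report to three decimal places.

Power ≈ 0.698

Noncentrality parameter: δ = d / √(1/n₁ + 1/n₂) = 0.60 / √(1/30 + 1/23) = 2.1649
Critical value for a one-sided test at α = 0.05: z_α = 1.645.
Power = Φ(δ − 1.645) = Φ(0.520) = 0.6985.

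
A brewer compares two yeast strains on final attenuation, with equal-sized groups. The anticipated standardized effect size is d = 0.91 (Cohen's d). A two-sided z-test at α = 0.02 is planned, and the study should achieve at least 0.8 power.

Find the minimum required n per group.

Set Φ(δ − 2.326) = 0.8; then δ − 2.326 = Φ⁻¹(0.8) = 0.842, giving δ = 3.168.
(Ignoring the negligible lower-tail rejection probability gives the usual closed-form inversion.)
δ = d·√(n/2) ⇒ n = 2(δ/d)² = 2 × (3.168 / 0.91)² = 24.24.
Rounding up, n = 25 per group.

n = 25 per group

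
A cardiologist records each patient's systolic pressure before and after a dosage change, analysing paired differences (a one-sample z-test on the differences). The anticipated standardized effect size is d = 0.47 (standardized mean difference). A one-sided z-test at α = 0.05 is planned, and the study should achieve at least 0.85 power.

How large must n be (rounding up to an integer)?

n = 33

Set Φ(δ − 1.645) = 0.85; then δ − 1.645 = Φ⁻¹(0.85) = 1.036, giving δ = 2.681.
δ = d·√n ⇒ n = (δ/d)² = (2.681 / 0.47)² = 32.55.
Round up to the next whole unit.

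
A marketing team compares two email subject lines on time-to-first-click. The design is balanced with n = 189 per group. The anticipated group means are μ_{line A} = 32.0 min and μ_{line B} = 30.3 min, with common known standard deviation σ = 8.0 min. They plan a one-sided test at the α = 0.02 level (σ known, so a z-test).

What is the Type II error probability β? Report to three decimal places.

β ≈ 0.495

Standardized effect: d = |μ_{line A} − μ_{line B}| / σ = |32.0 − 30.3| / 8.0 = 0.2125
Noncentrality parameter: δ = d·√(n/2) = 0.2125 × √(189/2) = 2.0657
Critical value for a one-sided test at α = 0.02: z_α = 2.054.
Power = P(Z > 2.054 − δ) = Φ(0.012) = 0.5048.
Type II error: β = 1 − power = 1 − 0.5048 = 0.4952.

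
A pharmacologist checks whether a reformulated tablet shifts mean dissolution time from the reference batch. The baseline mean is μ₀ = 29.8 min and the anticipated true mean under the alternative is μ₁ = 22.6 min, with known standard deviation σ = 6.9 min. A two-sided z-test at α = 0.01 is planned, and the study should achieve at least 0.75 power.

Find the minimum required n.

n = 10

Standardized effect: d = |μ₁ − μ₀| / σ = |22.6 − 29.8| / 6.9 = 1.0435
Set Φ(δ − 2.576) = 0.75; then δ − 2.576 = Φ⁻¹(0.75) = 0.674, giving δ = 3.250.
(The Φ(−δ − z_{α/2}) term is vanishingly small for δ > 0 and is dropped in the standard sample-size formula.)
δ = d·√n ⇒ n = (δ/d)² = (3.250 / 1.0435)² = 9.70.
Round up to the next whole unit.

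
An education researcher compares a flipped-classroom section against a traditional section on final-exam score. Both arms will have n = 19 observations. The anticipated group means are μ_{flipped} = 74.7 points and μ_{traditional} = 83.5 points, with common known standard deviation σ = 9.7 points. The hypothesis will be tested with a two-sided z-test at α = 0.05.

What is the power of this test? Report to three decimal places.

Standardized effect: d = |μ_{flipped} − μ_{traditional}| / σ = |74.7 − 83.5| / 9.7 = 0.9072
Noncentrality parameter: δ = d·√(n/2) = 0.9072 × √(19/2) = 2.7962
Two-sided α = 0.05 → critical value z_{0.025} = 1.960.
Power = Φ(δ − 1.960) + Φ(−δ − 1.960) = Φ(0.836) + Φ(-4.756) = 0.7985 + 0.0000 = 0.7985.

Power ≈ 0.798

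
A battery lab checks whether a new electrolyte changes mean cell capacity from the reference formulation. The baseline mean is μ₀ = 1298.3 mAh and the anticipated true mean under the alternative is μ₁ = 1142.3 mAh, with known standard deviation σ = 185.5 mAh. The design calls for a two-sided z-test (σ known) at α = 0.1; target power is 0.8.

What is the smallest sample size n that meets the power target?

Standardized effect: d = |μ₁ − μ₀| / σ = |1142.3 − 1298.3| / 185.5 = 0.8410
For power 0.8 need Φ(δ − z_{0.05}) = 0.8, so δ = z_{0.05} + z_{0.20} = 1.645 + 0.842 = 2.486.
(Ignoring the negligible lower-tail rejection probability gives the usual closed-form inversion.)
δ = d·√n ⇒ n = (δ/d)² = (2.486 / 0.8410)² = 8.74.
Round up to the next whole unit.

n = 9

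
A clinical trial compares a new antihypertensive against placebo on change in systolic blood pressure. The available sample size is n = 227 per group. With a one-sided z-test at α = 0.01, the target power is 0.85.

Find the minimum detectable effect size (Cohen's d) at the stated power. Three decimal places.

d ≈ 0.316

Need Φ(δ − 2.326) = 0.85, so δ = 2.326 + 1.036 = 3.363.
δ = d·√(n/2) ⇒ d = δ/√(n/2) = 3.363/√(227/2) = 0.3156.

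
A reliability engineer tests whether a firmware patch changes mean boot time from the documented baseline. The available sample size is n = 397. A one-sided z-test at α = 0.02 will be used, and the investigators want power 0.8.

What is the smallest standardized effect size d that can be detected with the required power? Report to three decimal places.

d ≈ 0.145

Need Φ(δ − 2.054) = 0.8, so δ = 2.054 + 0.842 = 2.895.
δ = d·√n ⇒ d = δ/√n = 2.895/√397 = 0.1453.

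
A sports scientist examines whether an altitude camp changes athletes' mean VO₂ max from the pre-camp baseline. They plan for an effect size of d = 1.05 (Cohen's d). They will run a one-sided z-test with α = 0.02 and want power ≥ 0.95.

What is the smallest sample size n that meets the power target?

For power 0.95 need Φ(δ − z_{0.02}) = 0.95, so δ = z_{0.02} + z_{0.05} = 2.054 + 1.645 = 3.699.
δ = d·√n ⇒ n = (δ/d)² = (3.699 / 1.05)² = 12.41.
Rounding up, n = 13.

n = 13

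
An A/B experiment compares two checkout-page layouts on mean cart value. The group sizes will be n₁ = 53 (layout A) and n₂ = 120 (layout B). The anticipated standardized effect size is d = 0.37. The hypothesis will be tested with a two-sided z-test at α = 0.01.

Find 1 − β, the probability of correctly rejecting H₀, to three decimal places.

Noncentrality parameter: δ = d / √(1/n₁ + 1/n₂) = 0.37 / √(1/53 + 1/120) = 2.2434
Critical value for a two-sided test at α = 0.01: z_{α/2} = 2.576.
Power = Φ(δ − 2.576) + Φ(−δ − 2.576) = Φ(-0.332) + Φ(-4.819) = 0.3698 + 0.0000 = 0.3698.

Power ≈ 0.370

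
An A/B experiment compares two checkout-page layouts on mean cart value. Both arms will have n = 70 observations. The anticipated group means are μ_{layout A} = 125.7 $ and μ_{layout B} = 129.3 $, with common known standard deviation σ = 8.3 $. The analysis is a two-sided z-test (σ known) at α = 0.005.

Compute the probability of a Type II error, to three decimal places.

β ≈ 0.595

Standardized effect: d = |μ_{layout A} − μ_{layout B}| / σ = |125.7 − 129.3| / 8.3 = 0.4337
Noncentrality parameter: δ = d·√(n/2) = 0.4337 × √(70/2) = 2.5660
Two-sided α = 0.005 → critical value z_{0.0025} = 2.807.
Power = Φ(δ − 2.807) + Φ(−δ − 2.807) = Φ(-0.241) + Φ(-5.373) = 0.4048 + 0.0000 = 0.4048.
Type II error: β = 1 − power = 1 − 0.4048 = 0.5952.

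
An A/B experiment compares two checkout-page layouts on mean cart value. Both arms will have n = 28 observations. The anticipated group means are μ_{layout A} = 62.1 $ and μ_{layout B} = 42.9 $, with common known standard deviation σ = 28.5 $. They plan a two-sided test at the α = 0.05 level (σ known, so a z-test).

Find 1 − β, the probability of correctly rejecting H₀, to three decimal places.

Power ≈ 0.713

Standardized effect: d = |μ_{layout A} − μ_{layout B}| / σ = |62.1 − 42.9| / 28.5 = 0.6737
Noncentrality parameter: λ = d·√(n/2) = 0.6737 × √(28/2) = 2.5207
Two-sided α = 0.05 → critical value z_{0.025} = 1.960.
Power = Φ(λ − 1.960) + Φ(−λ − 1.960) = Φ(0.561) + Φ(-4.481) = 0.7125 + 0.0000 = 0.7125.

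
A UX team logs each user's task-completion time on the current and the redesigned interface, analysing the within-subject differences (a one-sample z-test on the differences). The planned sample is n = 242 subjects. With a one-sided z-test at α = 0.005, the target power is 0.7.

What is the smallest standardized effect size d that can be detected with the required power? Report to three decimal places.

Need Φ(δ − 2.576) = 0.7, so δ = 2.576 + 0.524 = 3.100.
δ = d·√n ⇒ d = δ/√n = 3.100/√242 = 0.1993.

d ≈ 0.199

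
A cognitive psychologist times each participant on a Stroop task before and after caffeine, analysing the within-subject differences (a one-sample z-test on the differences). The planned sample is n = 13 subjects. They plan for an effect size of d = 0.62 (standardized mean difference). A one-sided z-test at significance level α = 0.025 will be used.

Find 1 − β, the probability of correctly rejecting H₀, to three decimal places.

Noncentrality parameter: δ = d·√n = 0.62 × √13 = 2.2354
Critical value for a one-sided test at α = 0.025: z_α = 1.960.
Power = P(Z > 1.960 − δ) = Φ(0.275) = 0.6085.

Power ≈ 0.609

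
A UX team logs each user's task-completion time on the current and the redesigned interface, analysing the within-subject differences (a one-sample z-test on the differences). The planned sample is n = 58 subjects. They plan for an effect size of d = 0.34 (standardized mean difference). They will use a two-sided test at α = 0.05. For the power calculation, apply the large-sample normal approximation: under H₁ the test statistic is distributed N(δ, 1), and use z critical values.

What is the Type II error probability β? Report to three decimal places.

β ≈ 0.265

Noncentrality parameter: δ = d·√n = 0.34 × √58 = 2.5894
Critical value for a two-sided test at α = 0.05: z_{α/2} = 1.960.
Power = Φ(δ − 1.960) + Φ(−δ − 1.960) = Φ(0.629) + Φ(-4.549) = 0.7355 + 0.0000 = 0.7355.
Type II error: β = 1 − power = 1 − 0.7355 = 0.2645.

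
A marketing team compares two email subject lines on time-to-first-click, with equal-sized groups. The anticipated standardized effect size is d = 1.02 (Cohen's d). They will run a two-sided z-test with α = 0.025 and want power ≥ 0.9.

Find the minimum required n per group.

For power 0.9 need Φ(δ − z_{0.0125}) = 0.9, so δ = z_{0.0125} + z_{0.10} = 2.241 + 1.282 = 3.523.
(The Φ(−δ − z_{α/2}) term is vanishingly small for δ > 0 and is dropped in the standard sample-size formula.)
δ = d·√(n/2) ⇒ n = 2(δ/d)² = 2 × (3.523 / 1.02)² = 23.86.
Round up to the next whole unit.

n = 24 per group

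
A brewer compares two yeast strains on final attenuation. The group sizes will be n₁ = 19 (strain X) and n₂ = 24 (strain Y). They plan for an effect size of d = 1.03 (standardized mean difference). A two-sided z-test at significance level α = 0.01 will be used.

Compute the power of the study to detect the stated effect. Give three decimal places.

Noncentrality parameter: δ = d / √(1/n₁ + 1/n₂) = 1.03 / √(1/19 + 1/24) = 3.3542
Two-sided α = 0.01 → critical value z_{0.005} = 2.576.
Power = Φ(δ − 2.576) + Φ(−δ − 2.576) = Φ(0.778) + Φ(-5.930) = 0.7818 + 0.0000 = 0.7818.

Power ≈ 0.782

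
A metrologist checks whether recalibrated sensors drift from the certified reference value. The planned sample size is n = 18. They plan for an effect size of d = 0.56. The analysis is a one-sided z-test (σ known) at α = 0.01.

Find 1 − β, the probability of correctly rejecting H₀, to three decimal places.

Noncentrality parameter: δ = d·√n = 0.56 × √18 = 2.3759
One-sided α = 0.01 → critical value z_{0.01} = 2.326.
Power = Φ(δ − 2.326) = Φ(0.050) = 0.5198.

Power ≈ 0.520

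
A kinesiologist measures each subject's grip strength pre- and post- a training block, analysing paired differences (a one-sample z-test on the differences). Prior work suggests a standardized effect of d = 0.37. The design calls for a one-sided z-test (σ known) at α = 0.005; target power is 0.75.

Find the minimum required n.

For power 0.75 need Φ(δ − z_{0.005}) = 0.75, so δ = z_{0.005} + z_{0.25} = 2.576 + 0.674 = 3.250.
δ = d·√n ⇒ n = (δ/d)² = (3.250 / 0.37)² = 77.17.
Rounding up, n = 78.

n = 78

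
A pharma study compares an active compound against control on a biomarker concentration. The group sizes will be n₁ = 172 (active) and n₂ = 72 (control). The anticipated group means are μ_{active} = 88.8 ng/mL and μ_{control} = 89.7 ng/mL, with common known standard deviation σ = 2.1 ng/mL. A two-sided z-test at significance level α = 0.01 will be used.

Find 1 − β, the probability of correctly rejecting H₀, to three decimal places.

Standardized effect: d = |μ_{active} − μ_{control}| / σ = |88.8 − 89.7| / 2.1 = 0.4286
Noncentrality parameter: δ = d / √(1/n₁ + 1/n₂) = 0.4286 / √(1/172 + 1/72) = 3.0532
Critical value for a two-sided test at α = 0.01: z_{α/2} = 2.576.
Power = Φ(δ − 2.576) + Φ(−δ − 2.576) = Φ(0.477) + Φ(-5.629) = 0.6835 + 0.0000 = 0.6835.

Power ≈ 0.683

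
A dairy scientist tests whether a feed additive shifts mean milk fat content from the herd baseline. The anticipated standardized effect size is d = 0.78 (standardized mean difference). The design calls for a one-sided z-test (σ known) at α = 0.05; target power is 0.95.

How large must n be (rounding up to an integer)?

n = 18

Set Φ(δ − 1.645) = 0.95; then δ − 1.645 = Φ⁻¹(0.95) = 1.645, giving δ = 3.290.
δ = d·√n ⇒ n = (δ/d)² = (3.290 / 0.78)² = 17.79.
Round up to the next whole unit.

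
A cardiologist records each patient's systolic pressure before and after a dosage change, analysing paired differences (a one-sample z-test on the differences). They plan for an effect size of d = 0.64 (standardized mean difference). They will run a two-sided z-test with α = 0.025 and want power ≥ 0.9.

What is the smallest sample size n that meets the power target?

n = 31

For power 0.9 need Φ(δ − z_{0.0125}) = 0.9, so δ = z_{0.0125} + z_{0.10} = 2.241 + 1.282 = 3.523.
(For δ > 0 the lower-tail rejection region contributes negligibly to power, so the one-term inversion is standard.)
δ = d·√n ⇒ n = (δ/d)² = (3.523 / 0.64)² = 30.30.
Round up to the next whole unit.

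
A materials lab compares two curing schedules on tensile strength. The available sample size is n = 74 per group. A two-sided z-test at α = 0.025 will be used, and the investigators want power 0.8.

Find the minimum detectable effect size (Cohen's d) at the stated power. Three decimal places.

d ≈ 0.507

Need Φ(δ − 2.241) = 0.8, so δ = 2.241 + 0.842 = 3.083.
(The second rejection-region term Φ(−δ − z_{α/2}) is negligible and dropped.)
δ = d·√(n/2) ⇒ d = δ/√(n/2) = 3.083/√(74/2) = 0.5068.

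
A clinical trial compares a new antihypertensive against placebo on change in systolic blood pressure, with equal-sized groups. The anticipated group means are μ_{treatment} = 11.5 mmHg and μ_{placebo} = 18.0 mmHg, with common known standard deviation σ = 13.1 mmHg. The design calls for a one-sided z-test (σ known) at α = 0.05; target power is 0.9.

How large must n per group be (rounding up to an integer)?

n = 70 per group

Standardized effect: d = |μ_{treatment} − μ_{placebo}| / σ = |11.5 − 18.0| / 13.1 = 0.4962
For power 0.9 need Φ(δ − z_{0.05}) = 0.9, so δ = z_{0.05} + z_{0.10} = 1.645 + 1.282 = 2.926.
δ = d·√(n/2) ⇒ n = 2(δ/d)² = 2 × (2.926 / 0.4962)² = 69.57.
Rounding up, n = 70 per group.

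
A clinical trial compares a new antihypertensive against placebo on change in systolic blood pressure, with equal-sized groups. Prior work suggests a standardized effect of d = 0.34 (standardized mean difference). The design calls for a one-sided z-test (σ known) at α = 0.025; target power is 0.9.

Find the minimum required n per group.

n = 182 per group

For power 0.9 need Φ(δ − z_{0.025}) = 0.9, so δ = z_{0.025} + z_{0.10} = 1.960 + 1.282 = 3.242.
δ = d·√(n/2) ⇒ n = 2(δ/d)² = 2 × (3.242 / 0.34)² = 181.79.
Rounding up, n = 182 per group.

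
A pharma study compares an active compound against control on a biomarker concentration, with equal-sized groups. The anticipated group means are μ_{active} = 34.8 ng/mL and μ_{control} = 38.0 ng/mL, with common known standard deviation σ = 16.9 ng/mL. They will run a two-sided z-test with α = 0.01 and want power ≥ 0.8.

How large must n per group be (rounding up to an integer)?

n = 652 per group

Standardized effect: d = |μ_{active} − μ_{control}| / σ = |34.8 − 38.0| / 16.9 = 0.1893
Set Φ(δ − 2.576) = 0.8; then δ − 2.576 = Φ⁻¹(0.8) = 0.842, giving δ = 3.417.
(Ignoring the negligible lower-tail rejection probability gives the usual closed-form inversion.)
δ = d·√(n/2) ⇒ n = 2(δ/d)² = 2 × (3.417 / 0.1893)² = 651.49.
Round up to the next whole unit.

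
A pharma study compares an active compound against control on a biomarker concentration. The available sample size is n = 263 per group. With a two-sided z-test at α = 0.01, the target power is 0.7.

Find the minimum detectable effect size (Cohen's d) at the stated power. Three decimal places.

Required noncentrality: δ = z_{0.005} + z_{0.30} = 2.576 + 0.524 = 3.100.
(The second rejection-region term Φ(−δ − z_{α/2}) is negligible and dropped.)
δ = d·√(n/2) ⇒ d = δ/√(n/2) = 3.100/√(263/2) = 0.2704.

d ≈ 0.270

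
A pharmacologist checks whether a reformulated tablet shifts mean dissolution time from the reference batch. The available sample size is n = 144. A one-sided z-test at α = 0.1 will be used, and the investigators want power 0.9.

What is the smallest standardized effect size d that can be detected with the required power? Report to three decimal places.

Need Φ(δ − 1.282) = 0.9, so δ = 1.282 + 1.282 = 2.563.
δ = d·√n ⇒ d = δ/√n = 2.563/√144 = 0.2136.

d ≈ 0.214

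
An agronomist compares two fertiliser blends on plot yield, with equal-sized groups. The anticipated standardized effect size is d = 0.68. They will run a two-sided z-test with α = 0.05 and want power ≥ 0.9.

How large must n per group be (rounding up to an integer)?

For power 0.9 need Φ(δ − z_{0.025}) = 0.9, so δ = z_{0.025} + z_{0.10} = 1.960 + 1.282 = 3.242.
(For δ > 0 the lower-tail rejection region contributes negligibly to power, so the one-term inversion is standard.)
δ = d·√(n/2) ⇒ n = 2(δ/d)² = 2 × (3.242 / 0.68)² = 45.45.
Rounding up, n = 46 per group.

n = 46 per group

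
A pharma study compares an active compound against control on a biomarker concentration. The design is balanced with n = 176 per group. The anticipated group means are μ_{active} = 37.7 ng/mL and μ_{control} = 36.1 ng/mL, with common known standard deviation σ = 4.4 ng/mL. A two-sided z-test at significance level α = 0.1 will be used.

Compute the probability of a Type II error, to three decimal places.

Standardized effect: d = |μ_{active} − μ_{control}| / σ = |37.7 − 36.1| / 4.4 = 0.3636
Noncentrality parameter: δ = d·√(n/2) = 0.3636 × √(176/2) = 3.4112
Critical value for a two-sided test at α = 0.1: z_{α/2} = 1.645.
Power = Φ(δ − 1.645) + Φ(−δ − 1.645) = Φ(1.766) + Φ(-5.056) = 0.9613 + 0.0000 = 0.9613.
Type II error: β = 1 − power = 1 − 0.9613 = 0.0387.

β ≈ 0.039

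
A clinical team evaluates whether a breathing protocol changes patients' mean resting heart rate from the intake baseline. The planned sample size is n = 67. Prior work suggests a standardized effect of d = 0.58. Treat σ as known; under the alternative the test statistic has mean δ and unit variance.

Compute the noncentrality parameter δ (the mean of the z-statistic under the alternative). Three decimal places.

The noncentrality parameter scales effect size by the design's sample-size factor: δ = d·√n = 0.58 × √67 = 4.7475

δ ≈ 4.748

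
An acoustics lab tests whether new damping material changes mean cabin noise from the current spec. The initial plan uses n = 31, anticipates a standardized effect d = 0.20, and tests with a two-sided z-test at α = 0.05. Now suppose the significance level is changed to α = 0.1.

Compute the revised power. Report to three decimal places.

δ = d·√n = 0.20 × √31 = 1.1136 (unchanged). New critical value: z_{0.05} = 1.645.
Revised power = Φ(δ − 1.645) + Φ(−δ − 1.645) = Φ(-0.531) + Φ(-2.758) = 0.2976 + 0.0029 = 0.3005.

Power ≈ 0.301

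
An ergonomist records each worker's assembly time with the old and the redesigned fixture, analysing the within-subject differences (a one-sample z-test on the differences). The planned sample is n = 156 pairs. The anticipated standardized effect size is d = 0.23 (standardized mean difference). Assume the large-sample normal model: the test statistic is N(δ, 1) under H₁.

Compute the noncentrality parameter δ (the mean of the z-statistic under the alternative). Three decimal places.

δ = d·√n = 0.23 × √156 = 2.8727

δ ≈ 2.873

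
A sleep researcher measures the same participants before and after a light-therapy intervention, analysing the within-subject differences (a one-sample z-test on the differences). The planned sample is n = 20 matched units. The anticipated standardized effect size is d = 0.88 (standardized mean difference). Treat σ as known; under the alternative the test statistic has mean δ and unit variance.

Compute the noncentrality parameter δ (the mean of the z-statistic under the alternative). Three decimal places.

δ ≈ 3.935

δ = d·√n = 0.88 × √20 = 3.9355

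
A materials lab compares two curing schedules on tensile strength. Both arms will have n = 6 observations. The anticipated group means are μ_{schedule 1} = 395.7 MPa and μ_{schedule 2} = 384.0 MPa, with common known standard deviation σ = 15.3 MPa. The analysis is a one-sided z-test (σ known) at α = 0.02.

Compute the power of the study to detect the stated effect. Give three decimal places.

Power ≈ 0.233

Standardized effect: d = |μ_{schedule 1} − μ_{schedule 2}| / σ = |395.7 − 384.0| / 15.3 = 0.7647
Noncentrality parameter: δ = d·√(n/2) = 0.7647 × √(6/2) = 1.3245
One-sided α = 0.02 → critical value z_{0.02} = 2.054.
Power = Φ(δ − 2.054) = Φ(-0.729) = 0.2329.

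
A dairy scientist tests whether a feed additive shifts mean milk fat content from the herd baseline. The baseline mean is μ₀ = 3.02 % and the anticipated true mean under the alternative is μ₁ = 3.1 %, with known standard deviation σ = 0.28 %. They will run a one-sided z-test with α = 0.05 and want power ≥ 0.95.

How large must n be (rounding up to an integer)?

Standardized effect: d = |μ₁ − μ₀| / σ = |3.1 − 3.02| / 0.28 = 0.2857
For power 0.95 need Φ(δ − z_{0.05}) = 0.95, so δ = z_{0.05} + z_{0.05} = 1.645 + 1.645 = 3.290.
δ = d·√n ⇒ n = (δ/d)² = (3.290 / 0.2857)² = 132.57.
Rounding up, n = 133.

n = 133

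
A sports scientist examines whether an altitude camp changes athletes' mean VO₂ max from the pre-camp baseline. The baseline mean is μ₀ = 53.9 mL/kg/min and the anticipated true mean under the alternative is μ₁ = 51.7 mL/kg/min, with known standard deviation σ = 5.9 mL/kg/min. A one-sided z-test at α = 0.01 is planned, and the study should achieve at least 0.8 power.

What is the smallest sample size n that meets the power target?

Standardized effect: d = |μ₁ − μ₀| / σ = |51.7 − 53.9| / 5.9 = 0.3729
For power 0.8 need Φ(δ − z_{0.01}) = 0.8, so δ = z_{0.01} + z_{0.20} = 2.326 + 0.842 = 3.168.
δ = d·√n ⇒ n = (δ/d)² = (3.168 / 0.3729)² = 72.18.
Rounding up, n = 73.

n = 73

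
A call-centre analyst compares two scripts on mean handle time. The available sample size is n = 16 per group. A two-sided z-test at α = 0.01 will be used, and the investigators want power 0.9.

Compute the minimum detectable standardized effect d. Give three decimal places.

d ≈ 1.364

Need Φ(δ − 2.576) = 0.9, so δ = 2.576 + 1.282 = 3.857.
(Lower-tail contribution to power is negligible for δ > 0.)
δ = d·√(n/2) ⇒ d = δ/√(n/2) = 3.857/√(16/2) = 1.3638.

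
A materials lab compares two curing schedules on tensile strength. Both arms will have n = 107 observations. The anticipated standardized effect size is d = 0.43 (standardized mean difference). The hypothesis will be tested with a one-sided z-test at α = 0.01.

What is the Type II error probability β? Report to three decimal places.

Noncentrality parameter: λ = d·√(n/2) = 0.43 × √(107/2) = 3.1452
Critical value for a one-sided test at α = 0.01: z_α = 2.326.
Power = P(Z > 2.326 − λ) = Φ(0.819) = 0.7936.
Type II error: β = 1 − power = 1 − 0.7936 = 0.2064.

β ≈ 0.206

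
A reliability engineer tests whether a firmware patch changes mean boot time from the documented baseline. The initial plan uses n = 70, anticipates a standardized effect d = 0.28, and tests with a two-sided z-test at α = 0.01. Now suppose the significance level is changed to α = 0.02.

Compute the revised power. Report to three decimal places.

δ = d·√n = 0.28 × √70 = 2.3426 (unchanged). New critical value: z_{0.01} = 2.326.
Revised power = Φ(δ − 2.326) + Φ(−δ − 2.326) = Φ(0.016) + Φ(-4.669) = 0.5065 + 0.0000 = 0.5065.

Power ≈ 0.507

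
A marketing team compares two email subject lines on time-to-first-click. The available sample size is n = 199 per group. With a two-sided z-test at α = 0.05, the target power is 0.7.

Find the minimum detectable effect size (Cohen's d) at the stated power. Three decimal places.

d ≈ 0.249

Required noncentrality: δ = z_{0.025} + z_{0.30} = 1.960 + 0.524 = 2.484.
(Lower-tail contribution to power is negligible for δ > 0.)
δ = d·√(n/2) ⇒ d = δ/√(n/2) = 2.484/√(199/2) = 0.2491.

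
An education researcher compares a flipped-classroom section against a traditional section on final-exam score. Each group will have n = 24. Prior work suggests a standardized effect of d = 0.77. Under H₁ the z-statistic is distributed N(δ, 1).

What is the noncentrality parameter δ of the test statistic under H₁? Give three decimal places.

δ ≈ 2.667

The noncentrality parameter scales effect size by the design's sample-size factor: δ = d·√(n/2) = 0.77 × √(24/2) = 2.6674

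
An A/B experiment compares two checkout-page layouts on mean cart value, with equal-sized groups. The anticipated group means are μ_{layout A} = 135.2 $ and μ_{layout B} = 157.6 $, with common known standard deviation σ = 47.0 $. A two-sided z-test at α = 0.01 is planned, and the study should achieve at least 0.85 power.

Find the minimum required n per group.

n = 115 per group

Standardized effect: d = |μ_{layout A} − μ_{layout B}| / σ = |135.2 − 157.6| / 47.0 = 0.4766
For power 0.85 need Φ(δ − z_{0.005}) = 0.85, so δ = z_{0.005} + z_{0.15} = 2.576 + 1.036 = 3.612.
(The Φ(−δ − z_{α/2}) term is vanishingly small for δ > 0 and is dropped in the standard sample-size formula.)
δ = d·√(n/2) ⇒ n = 2(δ/d)² = 2 × (3.612 / 0.4766)² = 114.89.
Round up to the next whole unit.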